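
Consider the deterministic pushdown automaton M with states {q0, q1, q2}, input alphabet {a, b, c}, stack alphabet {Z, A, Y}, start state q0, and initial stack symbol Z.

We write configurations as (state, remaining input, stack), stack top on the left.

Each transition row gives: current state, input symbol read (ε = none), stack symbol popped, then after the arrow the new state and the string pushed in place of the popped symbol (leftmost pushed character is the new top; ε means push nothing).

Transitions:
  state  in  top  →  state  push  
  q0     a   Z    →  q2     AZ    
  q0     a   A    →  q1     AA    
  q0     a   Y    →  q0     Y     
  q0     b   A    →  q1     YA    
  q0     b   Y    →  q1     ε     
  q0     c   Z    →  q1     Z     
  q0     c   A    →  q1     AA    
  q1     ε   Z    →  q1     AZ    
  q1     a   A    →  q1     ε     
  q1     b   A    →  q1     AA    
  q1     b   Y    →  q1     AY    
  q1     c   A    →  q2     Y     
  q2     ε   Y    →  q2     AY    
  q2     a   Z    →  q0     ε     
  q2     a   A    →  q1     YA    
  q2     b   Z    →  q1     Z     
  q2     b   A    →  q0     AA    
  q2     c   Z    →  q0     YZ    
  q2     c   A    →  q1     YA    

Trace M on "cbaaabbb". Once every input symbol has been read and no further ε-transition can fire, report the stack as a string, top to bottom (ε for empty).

AAAAZ

(q0, cbaaabbb, Z)
  read c, top Z: go to q1, push Z → (q1, baaabbb, Z)
  ε-move, top Z: go to q1, push AZ → (q1, baaabbb, AZ)
  read b, top A: go to q1, push AA → (q1, aaabbb, AAZ)
  read a, top A: go to q1, push ε → (q1, aabbb, AZ)
  read a, top A: go to q1, push ε → (q1, abbb, Z)
  ε-move, top Z: go to q1, push AZ → (q1, abbb, AZ)
  read a, top A: go to q1, push ε → (q1, bbb, Z)
  ε-move, top Z: go to q1, push AZ → (q1, bbb, AZ)
  read b, top A: go to q1, push AA → (q1, bb, AAZ)
  read b, top A: go to q1, push AA → (q1, b, AAAZ)
  read b, top A: go to q1, push AA → (q1, ε, AAAAZ)
All input consumed in state q1 with stack AAAAZ.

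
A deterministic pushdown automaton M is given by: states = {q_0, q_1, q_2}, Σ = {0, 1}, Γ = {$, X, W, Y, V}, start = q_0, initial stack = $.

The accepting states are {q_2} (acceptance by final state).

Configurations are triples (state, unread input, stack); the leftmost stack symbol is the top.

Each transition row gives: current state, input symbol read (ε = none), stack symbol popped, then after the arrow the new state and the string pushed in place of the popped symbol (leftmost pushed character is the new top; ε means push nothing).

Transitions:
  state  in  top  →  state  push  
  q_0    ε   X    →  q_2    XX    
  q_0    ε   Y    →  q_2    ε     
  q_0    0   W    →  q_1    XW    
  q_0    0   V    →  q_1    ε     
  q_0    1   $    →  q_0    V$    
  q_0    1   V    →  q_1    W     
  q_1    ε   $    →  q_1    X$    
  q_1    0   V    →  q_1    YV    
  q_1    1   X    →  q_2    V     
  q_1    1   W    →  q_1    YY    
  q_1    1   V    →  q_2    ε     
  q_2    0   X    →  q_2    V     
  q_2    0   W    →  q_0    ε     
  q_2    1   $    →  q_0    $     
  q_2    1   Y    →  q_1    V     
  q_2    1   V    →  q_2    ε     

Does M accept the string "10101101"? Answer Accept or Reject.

Reject

(q_0, 10101101, $) ⊢ (q_0, 0101101, V$) ⊢ (q_1, 101101, $) ⊢ (q_1, 101101, X$) ⊢ (q_2, 01101, V$)
No transition applies at (q_2, 01101, V$); input not fully consumed.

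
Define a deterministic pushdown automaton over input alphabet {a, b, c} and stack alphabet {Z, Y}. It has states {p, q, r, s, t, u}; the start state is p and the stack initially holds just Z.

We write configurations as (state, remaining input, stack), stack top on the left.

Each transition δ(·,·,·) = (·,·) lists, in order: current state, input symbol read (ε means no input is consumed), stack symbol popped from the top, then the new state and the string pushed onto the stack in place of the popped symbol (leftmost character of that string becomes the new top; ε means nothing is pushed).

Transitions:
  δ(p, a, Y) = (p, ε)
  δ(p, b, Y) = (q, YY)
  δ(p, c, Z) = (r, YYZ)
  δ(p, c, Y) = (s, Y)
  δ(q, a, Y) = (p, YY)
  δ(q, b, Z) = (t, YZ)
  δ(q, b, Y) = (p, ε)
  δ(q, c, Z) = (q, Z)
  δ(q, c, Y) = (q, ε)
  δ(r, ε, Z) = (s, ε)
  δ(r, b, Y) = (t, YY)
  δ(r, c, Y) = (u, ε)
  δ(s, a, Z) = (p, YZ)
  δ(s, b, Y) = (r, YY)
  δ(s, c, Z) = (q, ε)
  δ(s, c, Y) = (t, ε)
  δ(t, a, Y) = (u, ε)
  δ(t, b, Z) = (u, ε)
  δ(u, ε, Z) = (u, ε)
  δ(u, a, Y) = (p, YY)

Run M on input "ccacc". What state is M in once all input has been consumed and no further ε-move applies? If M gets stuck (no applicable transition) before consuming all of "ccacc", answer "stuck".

(p, ccacc, Z)
  read c, top Z: go to r, push YYZ → (r, cacc, YYZ)
  read c, top Y: go to u, push ε → (u, acc, YZ)
  read a, top Y: go to p, push YY → (p, cc, YYZ)
  read c, top Y: go to s, push Y → (s, c, YYZ)
  read c, top Y: go to t, push ε → (t, ε, YZ)
All input consumed; M is in state t.

t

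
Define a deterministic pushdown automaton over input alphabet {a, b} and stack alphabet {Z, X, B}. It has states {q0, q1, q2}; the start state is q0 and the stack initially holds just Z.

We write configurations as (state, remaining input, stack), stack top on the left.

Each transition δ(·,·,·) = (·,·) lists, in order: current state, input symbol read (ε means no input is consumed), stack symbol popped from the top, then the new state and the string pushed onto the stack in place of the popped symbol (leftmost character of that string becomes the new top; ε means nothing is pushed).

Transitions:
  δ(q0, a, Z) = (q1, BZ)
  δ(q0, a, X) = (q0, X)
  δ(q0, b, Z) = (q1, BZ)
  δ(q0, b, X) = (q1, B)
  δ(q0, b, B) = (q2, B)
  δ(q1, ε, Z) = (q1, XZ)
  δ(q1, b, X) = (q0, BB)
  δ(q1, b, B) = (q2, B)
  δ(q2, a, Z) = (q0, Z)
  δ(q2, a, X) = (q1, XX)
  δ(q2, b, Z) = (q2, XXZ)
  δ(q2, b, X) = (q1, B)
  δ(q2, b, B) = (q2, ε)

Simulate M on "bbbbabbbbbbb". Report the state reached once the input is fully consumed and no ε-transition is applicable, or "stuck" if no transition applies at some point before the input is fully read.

(q0, bbbbabbbbbbb, Z)
  read b, top Z: go to q1, push BZ → (q1, bbbabbbbbbb, BZ)
  read b, top B: go to q2, push B → (q2, bbabbbbbbb, BZ)
  read b, top B: go to q2, push ε → (q2, babbbbbbb, Z)
  read b, top Z: go to q2, push XXZ → (q2, abbbbbbb, XXZ)
  read a, top X: go to q1, push XX → (q1, bbbbbbb, XXXZ)
  read b, top X: go to q0, push BB → (q0, bbbbbb, BBXXZ)
  read b, top B: go to q2, push B → (q2, bbbbb, BBXXZ)
  read b, top B: go to q2, push ε → (q2, bbbb, BXXZ)
  read b, top B: go to q2, push ε → (q2, bbb, XXZ)
  read b, top X: go to q1, push B → (q1, bb, BXZ)
  read b, top B: go to q2, push B → (q2, b, BXZ)
  read b, top B: go to q2, push ε → (q2, ε, XZ)
All input consumed; M is in state q2.

q2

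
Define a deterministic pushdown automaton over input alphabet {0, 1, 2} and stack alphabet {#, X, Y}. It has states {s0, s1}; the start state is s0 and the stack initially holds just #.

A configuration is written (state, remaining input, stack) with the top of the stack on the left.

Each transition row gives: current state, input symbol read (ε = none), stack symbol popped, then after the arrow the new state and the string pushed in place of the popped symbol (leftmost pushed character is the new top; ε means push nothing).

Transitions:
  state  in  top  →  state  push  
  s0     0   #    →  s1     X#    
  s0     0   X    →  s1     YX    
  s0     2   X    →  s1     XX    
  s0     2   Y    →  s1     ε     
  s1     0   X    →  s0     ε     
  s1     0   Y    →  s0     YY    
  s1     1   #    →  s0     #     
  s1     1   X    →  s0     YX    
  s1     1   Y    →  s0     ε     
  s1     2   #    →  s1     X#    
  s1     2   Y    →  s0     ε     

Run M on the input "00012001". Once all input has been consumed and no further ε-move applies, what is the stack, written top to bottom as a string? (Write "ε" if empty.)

(s0, 00012001, #)
  read 0, top #: go to s1, push X# → (s1, 0012001, X#)
  read 0, top X: go to s0, push ε → (s0, 012001, #)
  read 0, top #: go to s1, push X# → (s1, 12001, X#)
  read 1, top X: go to s0, push YX → (s0, 2001, YX#)
  read 2, top Y: go to s1, push ε → (s1, 001, X#)
  read 0, top X: go to s0, push ε → (s0, 01, #)
  read 0, top #: go to s1, push X# → (s1, 1, X#)
  read 1, top X: go to s0, push YX → (s0, ε, YX#)
All input consumed in state s0 with stack YX#.

YX#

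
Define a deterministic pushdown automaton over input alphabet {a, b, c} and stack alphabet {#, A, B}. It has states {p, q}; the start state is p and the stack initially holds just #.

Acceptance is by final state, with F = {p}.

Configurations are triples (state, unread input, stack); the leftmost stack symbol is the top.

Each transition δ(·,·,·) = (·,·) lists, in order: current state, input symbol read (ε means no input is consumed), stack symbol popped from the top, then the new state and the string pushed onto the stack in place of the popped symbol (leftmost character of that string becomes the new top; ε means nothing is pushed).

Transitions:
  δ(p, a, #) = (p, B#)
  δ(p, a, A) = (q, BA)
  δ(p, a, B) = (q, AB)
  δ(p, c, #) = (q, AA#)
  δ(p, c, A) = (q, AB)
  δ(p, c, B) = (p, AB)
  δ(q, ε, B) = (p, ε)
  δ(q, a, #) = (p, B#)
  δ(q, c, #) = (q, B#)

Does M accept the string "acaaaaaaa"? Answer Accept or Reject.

(p, acaaaaaaa, #)
  read a, top #: go to p, push B# → (p, caaaaaaa, B#)
  read c, top B: go to p, push AB → (p, aaaaaaa, AB#)
  read a, top A: go to q, push BA → (q, aaaaaa, BAB#)
  ε-move, top B: go to p, push ε → (p, aaaaaa, AB#)
  read a, top A: go to q, push BA → (q, aaaaa, BAB#)
  ε-move, top B: go to p, push ε → (p, aaaaa, AB#)
  read a, top A: go to q, push BA → (q, aaaa, BAB#)
  ε-move, top B: go to p, push ε → (p, aaaa, AB#)
  read a, top A: go to q, push BA → (q, aaa, BAB#)
  ε-move, top B: go to p, push ε → (p, aaa, AB#)
  read a, top A: go to q, push BA → (q, aa, BAB#)
  ε-move, top B: go to p, push ε → (p, aa, AB#)
  read a, top A: go to q, push BA → (q, a, BAB#)
  ε-move, top B: go to p, push ε → (p, a, AB#)
  read a, top A: go to q, push BA → (q, ε, BAB#)
  ε-move, top B: go to p, push ε → (p, ε, AB#)
All input consumed; state p ∈ F.

Accept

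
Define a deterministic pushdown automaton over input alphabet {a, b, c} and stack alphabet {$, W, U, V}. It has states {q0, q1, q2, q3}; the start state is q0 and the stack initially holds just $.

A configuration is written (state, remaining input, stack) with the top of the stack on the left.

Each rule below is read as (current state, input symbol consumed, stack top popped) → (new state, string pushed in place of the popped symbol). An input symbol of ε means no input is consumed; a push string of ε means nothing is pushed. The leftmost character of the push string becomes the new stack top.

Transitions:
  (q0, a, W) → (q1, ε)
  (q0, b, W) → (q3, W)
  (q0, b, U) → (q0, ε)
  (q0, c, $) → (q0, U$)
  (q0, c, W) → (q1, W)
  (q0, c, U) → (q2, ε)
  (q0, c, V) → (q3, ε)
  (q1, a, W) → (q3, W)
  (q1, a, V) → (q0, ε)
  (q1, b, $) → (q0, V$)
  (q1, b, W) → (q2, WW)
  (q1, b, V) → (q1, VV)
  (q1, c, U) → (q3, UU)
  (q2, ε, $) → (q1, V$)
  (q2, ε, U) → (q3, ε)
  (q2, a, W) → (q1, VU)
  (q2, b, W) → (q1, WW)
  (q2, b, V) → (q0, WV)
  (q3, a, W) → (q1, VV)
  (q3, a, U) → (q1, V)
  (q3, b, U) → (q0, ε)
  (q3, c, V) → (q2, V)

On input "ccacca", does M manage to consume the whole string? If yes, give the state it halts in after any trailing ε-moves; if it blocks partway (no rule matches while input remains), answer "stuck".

q0

(q0, ccacca, $)
  read c, top $: go to q0, push U$ → (q0, cacca, U$)
  read c, top U: go to q2, push ε → (q2, acca, $)
  ε-move, top $: go to q1, push V$ → (q1, acca, V$)
  read a, top V: go to q0, push ε → (q0, cca, $)
  read c, top $: go to q0, push U$ → (q0, ca, U$)
  read c, top U: go to q2, push ε → (q2, a, $)
  ε-move, top $: go to q1, push V$ → (q1, a, V$)
  read a, top V: go to q0, push ε → (q0, ε, $)
All input consumed; M is in state q0.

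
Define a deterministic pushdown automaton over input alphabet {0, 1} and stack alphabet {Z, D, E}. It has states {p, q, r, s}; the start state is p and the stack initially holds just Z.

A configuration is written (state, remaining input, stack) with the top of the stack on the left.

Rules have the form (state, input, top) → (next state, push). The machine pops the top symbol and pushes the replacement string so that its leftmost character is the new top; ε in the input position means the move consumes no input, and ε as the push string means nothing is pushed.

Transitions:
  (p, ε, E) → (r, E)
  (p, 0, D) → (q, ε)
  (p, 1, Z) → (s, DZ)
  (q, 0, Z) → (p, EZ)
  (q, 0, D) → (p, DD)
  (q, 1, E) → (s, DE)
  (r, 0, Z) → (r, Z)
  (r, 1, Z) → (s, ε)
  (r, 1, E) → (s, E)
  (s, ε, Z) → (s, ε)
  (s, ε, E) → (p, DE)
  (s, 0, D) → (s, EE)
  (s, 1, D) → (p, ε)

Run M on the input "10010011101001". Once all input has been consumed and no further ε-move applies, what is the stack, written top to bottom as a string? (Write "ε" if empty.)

DEEEEEEZ

(p, 10010011101001, Z)
  read 1, top Z: go to s, push DZ → (s, 0010011101001, DZ)
  read 0, top D: go to s, push EE → (s, 010011101001, EEZ)
  ε-move, top E: go to p, push DE → (p, 010011101001, DEEZ)
  read 0, top D: go to q, push ε → (q, 10011101001, EEZ)
  read 1, top E: go to s, push DE → (s, 0011101001, DEEZ)
  read 0, top D: go to s, push EE → (s, 011101001, EEEEZ)
  ε-move, top E: go to p, push DE → (p, 011101001, DEEEEZ)
  read 0, top D: go to q, push ε → (q, 11101001, EEEEZ)
  read 1, top E: go to s, push DE → (s, 1101001, DEEEEZ)
  read 1, top D: go to p, push ε → (p, 101001, EEEEZ)
  ε-move, top E: go to r, push E → (r, 101001, EEEEZ)
  read 1, top E: go to s, push E → (s, 01001, EEEEZ)
  ε-move, top E: go to p, push DE → (p, 01001, DEEEEZ)
  read 0, top D: go to q, push ε → (q, 1001, EEEEZ)
  read 1, top E: go to s, push DE → (s, 001, DEEEEZ)
  read 0, top D: go to s, push EE → (s, 01, EEEEEEZ)
  ε-move, top E: go to p, push DE → (p, 01, DEEEEEEZ)
  read 0, top D: go to q, push ε → (q, 1, EEEEEEZ)
  read 1, top E: go to s, push DE → (s, ε, DEEEEEEZ)
All input consumed in state s with stack DEEEEEEZ.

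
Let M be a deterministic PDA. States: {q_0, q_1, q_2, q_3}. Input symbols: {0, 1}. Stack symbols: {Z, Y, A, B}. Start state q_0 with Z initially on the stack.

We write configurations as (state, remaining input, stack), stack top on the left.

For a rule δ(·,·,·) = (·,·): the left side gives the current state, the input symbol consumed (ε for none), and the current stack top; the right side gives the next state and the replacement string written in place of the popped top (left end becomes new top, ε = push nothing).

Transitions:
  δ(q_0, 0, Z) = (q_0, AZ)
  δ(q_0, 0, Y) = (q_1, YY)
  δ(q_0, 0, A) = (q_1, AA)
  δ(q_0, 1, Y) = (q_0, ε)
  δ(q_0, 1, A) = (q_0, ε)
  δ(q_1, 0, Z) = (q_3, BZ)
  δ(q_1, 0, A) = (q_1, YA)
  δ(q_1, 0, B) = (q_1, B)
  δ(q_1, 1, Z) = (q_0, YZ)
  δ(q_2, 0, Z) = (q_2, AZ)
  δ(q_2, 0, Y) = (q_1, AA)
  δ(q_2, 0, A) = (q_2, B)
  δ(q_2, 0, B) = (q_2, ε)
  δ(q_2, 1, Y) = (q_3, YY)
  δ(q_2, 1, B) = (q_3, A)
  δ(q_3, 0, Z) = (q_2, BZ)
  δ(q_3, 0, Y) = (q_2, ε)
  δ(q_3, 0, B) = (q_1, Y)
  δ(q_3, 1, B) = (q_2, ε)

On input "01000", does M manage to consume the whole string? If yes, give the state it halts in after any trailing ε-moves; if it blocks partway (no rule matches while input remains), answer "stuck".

(q_0, 01000, Z)
  read 0, top Z: go to q_0, push AZ → (q_0, 1000, AZ)
  read 1, top A: go to q_0, push ε → (q_0, 000, Z)
  read 0, top Z: go to q_0, push AZ → (q_0, 00, AZ)
  read 0, top A: go to q_1, push AA → (q_1, 0, AAZ)
  read 0, top A: go to q_1, push YA → (q_1, ε, YAAZ)
All input consumed; M is in state q_1.

q_1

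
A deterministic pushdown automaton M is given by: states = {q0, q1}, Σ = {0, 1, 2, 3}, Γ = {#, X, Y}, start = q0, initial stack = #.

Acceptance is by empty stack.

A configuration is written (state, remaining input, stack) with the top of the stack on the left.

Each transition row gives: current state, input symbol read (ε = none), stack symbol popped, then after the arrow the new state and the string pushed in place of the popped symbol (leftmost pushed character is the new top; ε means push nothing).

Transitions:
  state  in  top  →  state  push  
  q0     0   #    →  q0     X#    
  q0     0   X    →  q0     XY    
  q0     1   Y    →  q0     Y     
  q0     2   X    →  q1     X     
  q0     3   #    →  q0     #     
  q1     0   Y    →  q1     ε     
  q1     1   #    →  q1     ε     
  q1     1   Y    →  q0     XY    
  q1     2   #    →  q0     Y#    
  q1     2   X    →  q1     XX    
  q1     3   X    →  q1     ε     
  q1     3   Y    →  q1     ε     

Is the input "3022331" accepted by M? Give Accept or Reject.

(q0, 3022331, #) ⊢ (q0, 022331, #) ⊢ (q0, 22331, X#) ⊢ (q1, 2331, X#) ⊢ (q1, 331, XX#) ⊢ (q1, 31, X#) ⊢ (q1, 1, #) ⊢ (q1, ε, ε)
All input consumed and the stack is empty.

Accept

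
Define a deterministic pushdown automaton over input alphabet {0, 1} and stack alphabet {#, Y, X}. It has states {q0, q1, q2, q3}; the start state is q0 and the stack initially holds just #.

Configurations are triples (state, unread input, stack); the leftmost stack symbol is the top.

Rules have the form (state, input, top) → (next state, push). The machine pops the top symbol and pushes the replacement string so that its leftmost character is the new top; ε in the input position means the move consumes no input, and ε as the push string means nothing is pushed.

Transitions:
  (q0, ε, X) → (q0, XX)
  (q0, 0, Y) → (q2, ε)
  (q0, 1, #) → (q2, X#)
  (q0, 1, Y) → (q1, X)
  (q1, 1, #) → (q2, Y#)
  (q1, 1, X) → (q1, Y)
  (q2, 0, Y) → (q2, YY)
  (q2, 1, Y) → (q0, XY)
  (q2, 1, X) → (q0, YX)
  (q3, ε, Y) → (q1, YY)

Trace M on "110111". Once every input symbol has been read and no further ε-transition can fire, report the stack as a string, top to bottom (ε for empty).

(q0, 110111, #)
  read 1, top #: go to q2, push X# → (q2, 10111, X#)
  read 1, top X: go to q0, push YX → (q0, 0111, YX#)
  read 0, top Y: go to q2, push ε → (q2, 111, X#)
  read 1, top X: go to q0, push YX → (q0, 11, YX#)
  read 1, top Y: go to q1, push X → (q1, 1, XX#)
  read 1, top X: go to q1, push Y → (q1, ε, YX#)
All input consumed in state q1 with stack YX#.

YX#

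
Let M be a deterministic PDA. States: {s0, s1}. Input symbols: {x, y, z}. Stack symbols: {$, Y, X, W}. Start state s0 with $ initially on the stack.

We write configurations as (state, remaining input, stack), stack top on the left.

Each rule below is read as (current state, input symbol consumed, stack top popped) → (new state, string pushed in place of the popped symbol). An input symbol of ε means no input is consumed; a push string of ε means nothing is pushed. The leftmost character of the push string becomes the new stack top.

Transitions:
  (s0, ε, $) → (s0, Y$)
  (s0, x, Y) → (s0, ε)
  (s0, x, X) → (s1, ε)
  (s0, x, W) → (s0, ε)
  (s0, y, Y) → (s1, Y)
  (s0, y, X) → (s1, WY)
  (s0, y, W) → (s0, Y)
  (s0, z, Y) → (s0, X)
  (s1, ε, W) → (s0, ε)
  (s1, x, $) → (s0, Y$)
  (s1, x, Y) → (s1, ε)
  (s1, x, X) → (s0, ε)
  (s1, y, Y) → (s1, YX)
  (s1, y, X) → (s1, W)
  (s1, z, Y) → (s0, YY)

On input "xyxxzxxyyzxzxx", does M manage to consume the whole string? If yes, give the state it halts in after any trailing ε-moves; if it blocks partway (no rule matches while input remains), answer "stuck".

(s0, xyxxzxxyyzxzxx, $)
  ε-move, top $: go to s0, push Y$ → (s0, xyxxzxxyyzxzxx, Y$)
  read x, top Y: go to s0, push ε → (s0, yxxzxxyyzxzxx, $)
  ε-move, top $: go to s0, push Y$ → (s0, yxxzxxyyzxzxx, Y$)
  read y, top Y: go to s1, push Y → (s1, xxzxxyyzxzxx, Y$)
  read x, top Y: go to s1, push ε → (s1, xzxxyyzxzxx, $)
  read x, top $: go to s0, push Y$ → (s0, zxxyyzxzxx, Y$)
  read z, top Y: go to s0, push X → (s0, xxyyzxzxx, X$)
  read x, top X: go to s1, push ε → (s1, xyyzxzxx, $)
  read x, top $: go to s0, push Y$ → (s0, yyzxzxx, Y$)
  read y, top Y: go to s1, push Y → (s1, yzxzxx, Y$)
  read y, top Y: go to s1, push YX → (s1, zxzxx, YX$)
  read z, top Y: go to s0, push YY → (s0, xzxx, YYX$)
  read x, top Y: go to s0, push ε → (s0, zxx, YX$)
  read z, top Y: go to s0, push X → (s0, xx, XX$)
  read x, top X: go to s1, push ε → (s1, x, X$)
  read x, top X: go to s0, push ε → (s0, ε, $)
  ε-move, top $: go to s0, push Y$ → (s0, ε, Y$)
All input consumed; M is in state s0.

s0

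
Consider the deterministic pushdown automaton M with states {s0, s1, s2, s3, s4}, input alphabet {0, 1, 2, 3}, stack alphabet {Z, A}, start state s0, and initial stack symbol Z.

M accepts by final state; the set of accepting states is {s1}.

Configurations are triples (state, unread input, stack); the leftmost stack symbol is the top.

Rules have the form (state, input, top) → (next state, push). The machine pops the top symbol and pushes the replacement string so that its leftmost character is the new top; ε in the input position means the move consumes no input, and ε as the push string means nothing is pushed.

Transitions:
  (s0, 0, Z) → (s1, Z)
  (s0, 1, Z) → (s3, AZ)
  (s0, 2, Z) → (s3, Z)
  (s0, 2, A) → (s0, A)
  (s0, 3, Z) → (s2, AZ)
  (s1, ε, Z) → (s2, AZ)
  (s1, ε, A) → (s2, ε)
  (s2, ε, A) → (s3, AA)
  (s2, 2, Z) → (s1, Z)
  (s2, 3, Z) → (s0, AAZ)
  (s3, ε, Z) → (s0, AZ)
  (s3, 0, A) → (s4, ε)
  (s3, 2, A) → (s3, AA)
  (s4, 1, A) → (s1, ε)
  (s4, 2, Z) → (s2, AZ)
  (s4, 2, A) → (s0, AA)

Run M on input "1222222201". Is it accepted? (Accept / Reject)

(s0, 1222222201, Z) ⊢ (s3, 222222201, AZ) ⊢ (s3, 22222201, AAZ) ⊢ (s3, 2222201, AAAZ) ⊢ (s3, 222201, AAAAZ) ⊢ (s3, 22201, AAAAAZ) ⊢ (s3, 2201, AAAAAAZ) ⊢ (s3, 201, AAAAAAAZ) ⊢ (s3, 01, AAAAAAAAZ) ⊢ (s4, 1, AAAAAAAZ) ⊢ (s1, ε, AAAAAAZ)
All input consumed; state s1 ∈ F.

Accept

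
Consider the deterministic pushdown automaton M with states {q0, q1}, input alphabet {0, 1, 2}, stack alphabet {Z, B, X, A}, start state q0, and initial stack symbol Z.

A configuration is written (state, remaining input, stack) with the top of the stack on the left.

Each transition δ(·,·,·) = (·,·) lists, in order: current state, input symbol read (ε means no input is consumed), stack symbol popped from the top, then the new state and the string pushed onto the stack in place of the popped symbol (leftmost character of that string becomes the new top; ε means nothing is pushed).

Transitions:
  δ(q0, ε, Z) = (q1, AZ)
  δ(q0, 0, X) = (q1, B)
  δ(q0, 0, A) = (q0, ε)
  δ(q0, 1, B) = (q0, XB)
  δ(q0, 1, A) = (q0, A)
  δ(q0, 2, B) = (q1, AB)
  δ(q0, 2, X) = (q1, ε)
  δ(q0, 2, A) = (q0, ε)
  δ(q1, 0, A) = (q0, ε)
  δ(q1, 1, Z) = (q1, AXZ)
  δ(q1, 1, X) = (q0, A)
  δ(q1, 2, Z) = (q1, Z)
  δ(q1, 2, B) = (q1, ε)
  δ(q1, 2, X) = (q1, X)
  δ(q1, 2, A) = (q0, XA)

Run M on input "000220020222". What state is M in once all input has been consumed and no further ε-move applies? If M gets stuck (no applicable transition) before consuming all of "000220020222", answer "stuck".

q1

(q0, 000220020222, Z)
  ε-move, top Z: go to q1, push AZ → (q1, 000220020222, AZ)
  read 0, top A: go to q0, push ε → (q0, 00220020222, Z)
  ε-move, top Z: go to q1, push AZ → (q1, 00220020222, AZ)
  read 0, top A: go to q0, push ε → (q0, 0220020222, Z)
  ε-move, top Z: go to q1, push AZ → (q1, 0220020222, AZ)
  read 0, top A: go to q0, push ε → (q0, 220020222, Z)
  ε-move, top Z: go to q1, push AZ → (q1, 220020222, AZ)
  read 2, top A: go to q0, push XA → (q0, 20020222, XAZ)
  read 2, top X: go to q1, push ε → (q1, 0020222, AZ)
  read 0, top A: go to q0, push ε → (q0, 020222, Z)
  ε-move, top Z: go to q1, push AZ → (q1, 020222, AZ)
  read 0, top A: go to q0, push ε → (q0, 20222, Z)
  ε-move, top Z: go to q1, push AZ → (q1, 20222, AZ)
  read 2, top A: go to q0, push XA → (q0, 0222, XAZ)
  read 0, top X: go to q1, push B → (q1, 222, BAZ)
  read 2, top B: go to q1, push ε → (q1, 22, AZ)
  read 2, top A: go to q0, push XA → (q0, 2, XAZ)
  read 2, top X: go to q1, push ε → (q1, ε, AZ)
All input consumed; M is in state q1.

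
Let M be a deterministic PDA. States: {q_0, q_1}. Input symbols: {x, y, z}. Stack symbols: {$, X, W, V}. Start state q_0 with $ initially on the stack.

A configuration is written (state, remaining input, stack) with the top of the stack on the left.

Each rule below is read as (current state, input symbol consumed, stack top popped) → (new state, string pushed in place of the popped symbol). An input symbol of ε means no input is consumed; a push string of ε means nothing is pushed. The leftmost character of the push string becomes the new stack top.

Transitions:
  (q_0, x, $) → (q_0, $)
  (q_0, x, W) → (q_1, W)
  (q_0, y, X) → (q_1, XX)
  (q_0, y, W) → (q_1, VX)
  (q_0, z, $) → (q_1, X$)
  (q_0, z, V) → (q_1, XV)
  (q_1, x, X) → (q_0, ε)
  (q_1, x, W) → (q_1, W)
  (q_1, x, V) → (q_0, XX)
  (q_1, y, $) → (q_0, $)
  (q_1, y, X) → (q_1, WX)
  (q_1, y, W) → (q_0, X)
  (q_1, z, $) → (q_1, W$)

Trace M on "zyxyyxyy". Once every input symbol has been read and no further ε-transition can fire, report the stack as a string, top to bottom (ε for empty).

(q_0, zyxyyxyy, $)
  read z, top $: go to q_1, push X$ → (q_1, yxyyxyy, X$)
  read y, top X: go to q_1, push WX → (q_1, xyyxyy, WX$)
  read x, top W: go to q_1, push W → (q_1, yyxyy, WX$)
  read y, top W: go to q_0, push X → (q_0, yxyy, XX$)
  read y, top X: go to q_1, push XX → (q_1, xyy, XXX$)
  read x, top X: go to q_0, push ε → (q_0, yy, XX$)
  read y, top X: go to q_1, push XX → (q_1, y, XXX$)
  read y, top X: go to q_1, push WX → (q_1, ε, WXXX$)
All input consumed in state q_1 with stack WXXX$.

WXXX$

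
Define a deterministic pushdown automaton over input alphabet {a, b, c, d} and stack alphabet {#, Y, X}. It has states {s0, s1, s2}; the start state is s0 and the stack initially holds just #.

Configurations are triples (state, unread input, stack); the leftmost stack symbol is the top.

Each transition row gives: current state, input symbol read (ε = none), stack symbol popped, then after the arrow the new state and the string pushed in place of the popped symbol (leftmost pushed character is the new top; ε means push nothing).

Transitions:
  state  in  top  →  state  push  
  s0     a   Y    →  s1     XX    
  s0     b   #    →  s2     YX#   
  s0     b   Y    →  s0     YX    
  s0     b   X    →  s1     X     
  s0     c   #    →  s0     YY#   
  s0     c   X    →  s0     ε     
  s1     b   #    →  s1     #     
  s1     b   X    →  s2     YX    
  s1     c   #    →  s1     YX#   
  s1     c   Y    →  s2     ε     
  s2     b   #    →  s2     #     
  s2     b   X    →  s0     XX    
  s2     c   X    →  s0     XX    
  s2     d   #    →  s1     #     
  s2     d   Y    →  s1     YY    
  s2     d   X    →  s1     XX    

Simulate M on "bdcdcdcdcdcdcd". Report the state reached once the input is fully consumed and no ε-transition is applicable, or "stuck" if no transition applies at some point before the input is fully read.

(s0, bdcdcdcdcdcdcd, #)
  read b, top #: go to s2, push YX# → (s2, dcdcdcdcdcdcd, YX#)
  read d, top Y: go to s1, push YY → (s1, cdcdcdcdcdcd, YYX#)
  read c, top Y: go to s2, push ε → (s2, dcdcdcdcdcd, YX#)
  read d, top Y: go to s1, push YY → (s1, cdcdcdcdcd, YYX#)
  read c, top Y: go to s2, push ε → (s2, dcdcdcdcd, YX#)
  read d, top Y: go to s1, push YY → (s1, cdcdcdcd, YYX#)
  read c, top Y: go to s2, push ε → (s2, dcdcdcd, YX#)
  read d, top Y: go to s1, push YY → (s1, cdcdcd, YYX#)
  read c, top Y: go to s2, push ε → (s2, dcdcd, YX#)
  read d, top Y: go to s1, push YY → (s1, cdcd, YYX#)
  read c, top Y: go to s2, push ε → (s2, dcd, YX#)
  read d, top Y: go to s1, push YY → (s1, cd, YYX#)
  read c, top Y: go to s2, push ε → (s2, d, YX#)
  read d, top Y: go to s1, push YY → (s1, ε, YYX#)
All input consumed; M is in state s1.

s1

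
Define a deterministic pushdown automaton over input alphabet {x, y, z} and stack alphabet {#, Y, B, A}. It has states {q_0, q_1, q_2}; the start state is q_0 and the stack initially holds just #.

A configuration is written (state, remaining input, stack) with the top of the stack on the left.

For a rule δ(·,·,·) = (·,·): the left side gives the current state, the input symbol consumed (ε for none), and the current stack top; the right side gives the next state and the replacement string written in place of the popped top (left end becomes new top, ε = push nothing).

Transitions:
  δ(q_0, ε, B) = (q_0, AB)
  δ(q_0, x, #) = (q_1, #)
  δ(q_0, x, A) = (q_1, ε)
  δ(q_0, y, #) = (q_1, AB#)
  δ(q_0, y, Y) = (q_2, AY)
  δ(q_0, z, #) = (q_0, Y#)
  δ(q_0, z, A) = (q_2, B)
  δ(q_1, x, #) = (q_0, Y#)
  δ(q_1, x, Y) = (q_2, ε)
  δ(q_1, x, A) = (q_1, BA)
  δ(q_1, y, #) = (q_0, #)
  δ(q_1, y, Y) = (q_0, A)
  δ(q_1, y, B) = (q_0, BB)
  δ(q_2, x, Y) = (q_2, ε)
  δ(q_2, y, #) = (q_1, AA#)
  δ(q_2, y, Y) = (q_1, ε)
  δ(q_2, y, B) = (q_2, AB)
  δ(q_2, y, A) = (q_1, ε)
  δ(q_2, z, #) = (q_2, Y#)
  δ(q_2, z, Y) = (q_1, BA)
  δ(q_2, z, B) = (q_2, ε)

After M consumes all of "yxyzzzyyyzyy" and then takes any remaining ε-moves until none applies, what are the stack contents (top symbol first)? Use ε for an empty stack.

BBBAB#

(q_0, yxyzzzyyyzyy, #)
  read y, top #: go to q_1, push AB# → (q_1, xyzzzyyyzyy, AB#)
  read x, top A: go to q_1, push BA → (q_1, yzzzyyyzyy, BAB#)
  read y, top B: go to q_0, push BB → (q_0, zzzyyyzyy, BBAB#)
  ε-move, top B: go to q_0, push AB → (q_0, zzzyyyzyy, ABBAB#)
  read z, top A: go to q_2, push B → (q_2, zzyyyzyy, BBBAB#)
  read z, top B: go to q_2, push ε → (q_2, zyyyzyy, BBAB#)
  read z, top B: go to q_2, push ε → (q_2, yyyzyy, BAB#)
  read y, top B: go to q_2, push AB → (q_2, yyzyy, ABAB#)
  read y, top A: go to q_1, push ε → (q_1, yzyy, BAB#)
  read y, top B: go to q_0, push BB → (q_0, zyy, BBAB#)
  ε-move, top B: go to q_0, push AB → (q_0, zyy, ABBAB#)
  read z, top A: go to q_2, push B → (q_2, yy, BBBAB#)
  read y, top B: go to q_2, push AB → (q_2, y, ABBBAB#)
  read y, top A: go to q_1, push ε → (q_1, ε, BBBAB#)
All input consumed in state q_1 with stack BBBAB#.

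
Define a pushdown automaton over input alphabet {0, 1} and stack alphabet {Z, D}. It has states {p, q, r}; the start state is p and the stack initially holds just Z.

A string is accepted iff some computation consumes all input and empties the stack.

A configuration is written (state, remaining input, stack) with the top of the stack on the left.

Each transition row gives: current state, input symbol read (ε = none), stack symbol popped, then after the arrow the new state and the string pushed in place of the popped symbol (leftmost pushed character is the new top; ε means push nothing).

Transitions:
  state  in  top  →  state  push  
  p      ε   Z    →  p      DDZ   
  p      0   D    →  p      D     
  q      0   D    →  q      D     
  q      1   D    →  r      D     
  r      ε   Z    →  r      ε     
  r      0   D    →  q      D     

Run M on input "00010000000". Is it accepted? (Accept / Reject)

Reject

No computation consumes all input and empties the stack.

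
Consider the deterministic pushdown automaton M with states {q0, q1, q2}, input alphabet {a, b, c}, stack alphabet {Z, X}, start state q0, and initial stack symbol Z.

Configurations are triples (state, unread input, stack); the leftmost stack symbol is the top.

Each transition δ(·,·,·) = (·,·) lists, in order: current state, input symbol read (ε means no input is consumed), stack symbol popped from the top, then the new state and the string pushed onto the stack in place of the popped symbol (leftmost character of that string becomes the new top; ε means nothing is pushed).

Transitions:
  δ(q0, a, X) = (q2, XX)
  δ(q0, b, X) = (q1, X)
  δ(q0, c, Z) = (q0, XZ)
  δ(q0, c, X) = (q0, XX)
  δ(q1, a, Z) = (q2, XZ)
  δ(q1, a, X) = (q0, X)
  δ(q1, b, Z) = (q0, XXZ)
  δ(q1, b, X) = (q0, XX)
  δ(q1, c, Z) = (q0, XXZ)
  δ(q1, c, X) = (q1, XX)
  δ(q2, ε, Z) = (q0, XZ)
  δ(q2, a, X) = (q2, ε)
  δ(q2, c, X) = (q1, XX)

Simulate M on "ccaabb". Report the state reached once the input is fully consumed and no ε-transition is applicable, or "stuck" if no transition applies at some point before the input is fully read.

stuck

(q0, ccaabb, Z) ⊢ (q0, caabb, XZ) ⊢ (q0, aabb, XXZ) ⊢ (q2, abb, XXXZ) ⊢ (q2, bb, XXZ)
No transition for (q2, b, top X); M blocks with input bb remaining.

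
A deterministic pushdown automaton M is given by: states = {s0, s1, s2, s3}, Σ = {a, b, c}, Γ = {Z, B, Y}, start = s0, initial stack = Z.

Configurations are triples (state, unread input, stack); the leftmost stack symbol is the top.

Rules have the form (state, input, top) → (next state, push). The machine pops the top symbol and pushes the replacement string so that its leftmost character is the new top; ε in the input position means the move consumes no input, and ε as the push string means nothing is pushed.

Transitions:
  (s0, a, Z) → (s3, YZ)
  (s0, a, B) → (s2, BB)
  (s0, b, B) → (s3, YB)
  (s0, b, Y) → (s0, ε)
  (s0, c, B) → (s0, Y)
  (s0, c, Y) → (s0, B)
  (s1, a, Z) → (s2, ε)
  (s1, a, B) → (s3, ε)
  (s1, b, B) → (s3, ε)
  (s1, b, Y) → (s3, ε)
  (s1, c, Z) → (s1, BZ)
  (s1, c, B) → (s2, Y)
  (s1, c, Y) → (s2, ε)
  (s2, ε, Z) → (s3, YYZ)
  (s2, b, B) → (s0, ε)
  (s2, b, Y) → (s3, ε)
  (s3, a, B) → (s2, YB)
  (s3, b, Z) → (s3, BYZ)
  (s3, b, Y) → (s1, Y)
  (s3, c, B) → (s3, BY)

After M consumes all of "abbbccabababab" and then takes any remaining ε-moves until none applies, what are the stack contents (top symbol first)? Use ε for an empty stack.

(s0, abbbccabababab, Z) ⊢ (s3, bbbccabababab, YZ) ⊢ (s1, bbccabababab, YZ) ⊢ (s3, bccabababab, Z) ⊢ (s3, ccabababab, BYZ) ⊢ (s3, cabababab, BYYZ) ⊢ (s3, abababab, BYYYZ) ⊢ (s2, bababab, YBYYYZ) ⊢ (s3, ababab, BYYYZ) ⊢ (s2, babab, YBYYYZ) ⊢ (s3, abab, BYYYZ) ⊢ (s2, bab, YBYYYZ) ⊢ (s3, ab, BYYYZ) ⊢ (s2, b, YBYYYZ) ⊢ (s3, ε, BYYYZ)
All input consumed in state s3 with stack BYYYZ.

BYYYZ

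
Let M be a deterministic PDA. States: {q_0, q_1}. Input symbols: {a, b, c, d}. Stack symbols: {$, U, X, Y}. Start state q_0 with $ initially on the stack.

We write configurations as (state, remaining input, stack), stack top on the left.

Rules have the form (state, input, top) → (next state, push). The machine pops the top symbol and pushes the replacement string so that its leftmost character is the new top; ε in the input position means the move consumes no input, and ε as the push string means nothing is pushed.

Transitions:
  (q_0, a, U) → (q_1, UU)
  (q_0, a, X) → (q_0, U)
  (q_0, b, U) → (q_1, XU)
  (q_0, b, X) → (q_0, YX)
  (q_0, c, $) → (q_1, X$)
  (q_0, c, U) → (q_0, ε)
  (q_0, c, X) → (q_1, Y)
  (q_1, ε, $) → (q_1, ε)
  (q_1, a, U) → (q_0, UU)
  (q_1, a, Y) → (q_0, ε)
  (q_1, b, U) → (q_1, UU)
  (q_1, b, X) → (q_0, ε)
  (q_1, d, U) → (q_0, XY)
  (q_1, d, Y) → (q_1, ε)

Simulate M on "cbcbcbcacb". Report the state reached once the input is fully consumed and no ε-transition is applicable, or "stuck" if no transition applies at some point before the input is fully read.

(q_0, cbcbcbcacb, $)
  read c, top $: go to q_1, push X$ → (q_1, bcbcbcacb, X$)
  read b, top X: go to q_0, push ε → (q_0, cbcbcacb, $)
  read c, top $: go to q_1, push X$ → (q_1, bcbcacb, X$)
  read b, top X: go to q_0, push ε → (q_0, cbcacb, $)
  read c, top $: go to q_1, push X$ → (q_1, bcacb, X$)
  read b, top X: go to q_0, push ε → (q_0, cacb, $)
  read c, top $: go to q_1, push X$ → (q_1, acb, X$)
No transition for (q_1, a, top X); M blocks with input acb remaining.

stuck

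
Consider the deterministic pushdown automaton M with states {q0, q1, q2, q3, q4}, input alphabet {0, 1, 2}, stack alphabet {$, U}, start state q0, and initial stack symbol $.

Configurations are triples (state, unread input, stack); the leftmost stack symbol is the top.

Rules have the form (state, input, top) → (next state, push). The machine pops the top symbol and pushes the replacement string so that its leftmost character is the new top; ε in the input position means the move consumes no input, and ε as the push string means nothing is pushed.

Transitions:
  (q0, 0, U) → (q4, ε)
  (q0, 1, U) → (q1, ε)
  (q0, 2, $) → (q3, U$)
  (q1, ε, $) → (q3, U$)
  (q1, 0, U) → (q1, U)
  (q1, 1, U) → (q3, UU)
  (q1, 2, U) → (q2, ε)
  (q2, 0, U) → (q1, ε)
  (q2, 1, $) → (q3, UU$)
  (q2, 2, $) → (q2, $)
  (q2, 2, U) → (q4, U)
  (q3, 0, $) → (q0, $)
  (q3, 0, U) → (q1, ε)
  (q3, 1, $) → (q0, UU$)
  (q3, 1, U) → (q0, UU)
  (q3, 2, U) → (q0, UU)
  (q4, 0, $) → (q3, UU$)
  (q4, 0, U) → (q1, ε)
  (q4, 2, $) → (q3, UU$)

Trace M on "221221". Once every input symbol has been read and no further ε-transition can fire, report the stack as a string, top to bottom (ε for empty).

(q0, 221221, $) ⊢ (q3, 21221, U$) ⊢ (q0, 1221, UU$) ⊢ (q1, 221, U$) ⊢ (q2, 21, $) ⊢ (q2, 1, $) ⊢ (q3, ε, UU$)
All input consumed in state q3 with stack UU$.

UU$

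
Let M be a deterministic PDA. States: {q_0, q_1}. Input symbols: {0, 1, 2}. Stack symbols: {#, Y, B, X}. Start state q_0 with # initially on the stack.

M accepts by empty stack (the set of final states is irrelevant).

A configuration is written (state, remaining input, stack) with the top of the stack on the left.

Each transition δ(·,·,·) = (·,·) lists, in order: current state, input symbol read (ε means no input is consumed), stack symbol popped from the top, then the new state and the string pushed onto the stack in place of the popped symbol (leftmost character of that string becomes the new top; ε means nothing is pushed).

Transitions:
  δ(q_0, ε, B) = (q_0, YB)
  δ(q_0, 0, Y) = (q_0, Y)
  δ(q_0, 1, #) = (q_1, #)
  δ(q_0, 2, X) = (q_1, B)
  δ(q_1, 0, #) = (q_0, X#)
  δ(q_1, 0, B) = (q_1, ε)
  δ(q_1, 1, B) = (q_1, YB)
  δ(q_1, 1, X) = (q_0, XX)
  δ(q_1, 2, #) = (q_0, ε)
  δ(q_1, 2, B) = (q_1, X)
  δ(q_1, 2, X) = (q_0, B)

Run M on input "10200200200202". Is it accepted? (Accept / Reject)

Accept

(q_0, 10200200200202, #) ⊢ (q_1, 0200200200202, #) ⊢ (q_0, 200200200202, X#) ⊢ (q_1, 00200200202, B#) ⊢ (q_1, 0200200202, #) ⊢ (q_0, 200200202, X#) ⊢ (q_1, 00200202, B#) ⊢ (q_1, 0200202, #) ⊢ (q_0, 200202, X#) ⊢ (q_1, 00202, B#) ⊢ (q_1, 0202, #) ⊢ (q_0, 202, X#) ⊢ (q_1, 02, B#) ⊢ (q_1, 2, #) ⊢ (q_0, ε, ε)
All input consumed and the stack is empty.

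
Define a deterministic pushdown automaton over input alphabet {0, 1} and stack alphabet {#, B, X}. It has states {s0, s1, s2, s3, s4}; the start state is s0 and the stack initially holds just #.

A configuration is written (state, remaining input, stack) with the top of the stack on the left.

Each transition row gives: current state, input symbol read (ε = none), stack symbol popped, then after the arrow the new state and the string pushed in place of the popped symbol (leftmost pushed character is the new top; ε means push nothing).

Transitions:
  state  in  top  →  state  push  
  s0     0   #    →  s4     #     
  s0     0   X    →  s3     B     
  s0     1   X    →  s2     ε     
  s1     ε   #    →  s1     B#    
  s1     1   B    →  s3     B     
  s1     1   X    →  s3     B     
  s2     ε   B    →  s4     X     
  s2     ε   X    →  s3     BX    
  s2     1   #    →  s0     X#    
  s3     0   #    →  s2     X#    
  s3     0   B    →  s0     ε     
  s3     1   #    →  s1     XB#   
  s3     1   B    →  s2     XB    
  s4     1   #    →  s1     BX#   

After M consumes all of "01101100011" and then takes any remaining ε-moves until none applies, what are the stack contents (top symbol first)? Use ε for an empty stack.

BX#

(s0, 01101100011, #)
  read 0, top #: go to s4, push # → (s4, 1101100011, #)
  read 1, top #: go to s1, push BX# → (s1, 101100011, BX#)
  read 1, top B: go to s3, push B → (s3, 01100011, BX#)
  read 0, top B: go to s0, push ε → (s0, 1100011, X#)
  read 1, top X: go to s2, push ε → (s2, 100011, #)
  read 1, top #: go to s0, push X# → (s0, 00011, X#)
  read 0, top X: go to s3, push B → (s3, 0011, B#)
  read 0, top B: go to s0, push ε → (s0, 011, #)
  read 0, top #: go to s4, push # → (s4, 11, #)
  read 1, top #: go to s1, push BX# → (s1, 1, BX#)
  read 1, top B: go to s3, push B → (s3, ε, BX#)
All input consumed in state s3 with stack BX#.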